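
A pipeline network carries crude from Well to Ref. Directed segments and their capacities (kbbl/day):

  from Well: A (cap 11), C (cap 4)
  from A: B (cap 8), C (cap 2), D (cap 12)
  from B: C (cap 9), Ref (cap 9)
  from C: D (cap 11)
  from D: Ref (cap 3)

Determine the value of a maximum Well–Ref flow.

11

Augment Well→A→B→Ref: bottleneck 8, flow now 8.
Augment Well→A→D→Ref: bottleneck 3, flow now 11.
No augmenting path remains; maximum flow = 11.
In the residual graph, reachable from Well: {Well, A, C, D}.
Min-cut edges: A→B (8), D→Ref (3); capacity 8 + 3 = 11.
This cut is saturated, so no flow can exceed 11.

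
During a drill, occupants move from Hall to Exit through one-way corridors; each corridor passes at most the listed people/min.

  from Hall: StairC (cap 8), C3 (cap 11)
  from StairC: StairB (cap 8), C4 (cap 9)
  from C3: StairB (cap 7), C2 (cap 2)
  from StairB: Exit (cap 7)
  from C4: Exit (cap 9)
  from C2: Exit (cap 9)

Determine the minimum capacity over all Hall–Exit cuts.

Augment Hall→StairC→StairB→Exit: bottleneck 7, flow now 7.
Augment Hall→StairC→C4→Exit: bottleneck 1, flow now 8.
Augment Hall→C3→C2→Exit: bottleneck 2, flow now 10.
Augment Hall→C3→StairB→StairC→C4→Exit: bottleneck 7, flow now 17. (uses reverse residual edge)
No augmenting path remains; maximum flow = 17.
By max-flow min-cut, the minimum cut capacity equals the max flow.
In the residual graph, reachable from Hall: {Hall, C3}.
Min-cut edges: Hall→StairC (8), C3→StairB (7), C3→C2 (2); capacity 8 + 7 + 2 = 17.

17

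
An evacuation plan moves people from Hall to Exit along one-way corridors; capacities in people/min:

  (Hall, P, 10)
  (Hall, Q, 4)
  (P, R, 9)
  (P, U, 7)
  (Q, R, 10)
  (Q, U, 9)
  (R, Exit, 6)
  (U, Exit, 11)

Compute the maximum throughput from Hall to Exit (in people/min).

14

Augment Hall→P→R→Exit: bottleneck 6, flow now 6.
Augment Hall→P→U→Exit: bottleneck 4, flow now 10.
Augment Hall→Q→U→Exit: bottleneck 4, flow now 14.
No augmenting path remains; maximum flow = 14.
In the residual graph, reachable from Hall: {Hall}.
Min-cut edges: Hall→P (10), Hall→Q (4); capacity 10 + 4 = 14.
This cut is saturated, so no flow can exceed 14.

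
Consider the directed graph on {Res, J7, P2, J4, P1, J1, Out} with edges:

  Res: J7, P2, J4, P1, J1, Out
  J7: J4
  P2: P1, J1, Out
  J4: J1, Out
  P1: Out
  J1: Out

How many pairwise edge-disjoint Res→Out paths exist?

Assign every edge capacity 1; by Menger, the answer equals the max flow.
Path Res→Out (+1); total 1.
Path Res→P2→Out (+1); total 2.
Path Res→J4→Out (+1); total 3.
Path Res→P1→Out (+1); total 4.
Path Res→J1→Out (+1); total 5.
No residual Res→Out path; max flow = 5.
Certifying cut of size 5: {J1→Out, J4→Out, Res→Out, Res→P1, Res→P2}.

5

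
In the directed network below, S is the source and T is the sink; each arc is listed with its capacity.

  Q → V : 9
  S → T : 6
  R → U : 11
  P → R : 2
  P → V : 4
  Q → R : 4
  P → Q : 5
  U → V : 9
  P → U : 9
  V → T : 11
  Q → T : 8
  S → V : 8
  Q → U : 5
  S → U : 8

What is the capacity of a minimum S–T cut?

Augment S→T: bottleneck 6, flow now 6.
Augment S→V→T: bottleneck 8, flow now 14.
Augment S→U→V→T: bottleneck 3, flow now 17.
No augmenting path remains; maximum flow = 17.
By max-flow min-cut, the minimum cut capacity equals the max flow.
In the residual graph, reachable from S: {S, U, V}.
Min-cut edges: S→T (6), V→T (11); capacity 6 + 11 = 17.

17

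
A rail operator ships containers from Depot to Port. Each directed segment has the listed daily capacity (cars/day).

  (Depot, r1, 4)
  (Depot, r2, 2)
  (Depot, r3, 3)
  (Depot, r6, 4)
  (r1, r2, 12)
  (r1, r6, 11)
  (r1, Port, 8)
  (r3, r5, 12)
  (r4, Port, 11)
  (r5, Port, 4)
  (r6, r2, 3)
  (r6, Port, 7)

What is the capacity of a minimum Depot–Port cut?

11

Augment Depot→r1→Port: bottleneck 4, flow now 4.
Augment Depot→r6→Port: bottleneck 4, flow now 8.
Augment Depot→r3→r5→Port: bottleneck 3, flow now 11.
No augmenting path remains; maximum flow = 11.
By max-flow min-cut, the minimum cut capacity equals the max flow.
In the residual graph, reachable from Depot: {Depot, r2}.
Min-cut edges: Depot→r1 (4), Depot→r3 (3), Depot→r6 (4); capacity 4 + 3 + 4 = 11.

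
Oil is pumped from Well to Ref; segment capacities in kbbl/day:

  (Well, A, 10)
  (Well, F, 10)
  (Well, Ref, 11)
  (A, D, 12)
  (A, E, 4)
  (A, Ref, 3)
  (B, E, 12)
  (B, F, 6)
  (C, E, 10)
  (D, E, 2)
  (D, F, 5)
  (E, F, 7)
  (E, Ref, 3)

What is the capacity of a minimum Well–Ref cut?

17

Augment Well→Ref: bottleneck 11, flow now 11.
Augment Well→A→Ref: bottleneck 3, flow now 14.
Augment Well→A→E→Ref: bottleneck 3, flow now 17.
No augmenting path remains; maximum flow = 17.
By max-flow min-cut, the minimum cut capacity equals the max flow.
In the residual graph, reachable from Well: {Well, A, D, E, F}.
Min-cut edges: Well→Ref (11), A→Ref (3), E→Ref (3); capacity 11 + 3 + 3 = 17.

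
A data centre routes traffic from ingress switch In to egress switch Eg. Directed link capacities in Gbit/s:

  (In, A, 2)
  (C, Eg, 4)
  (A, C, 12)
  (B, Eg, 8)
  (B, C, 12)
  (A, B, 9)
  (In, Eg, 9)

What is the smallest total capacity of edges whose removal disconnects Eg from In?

Augment In→Eg: bottleneck 9, flow now 9.
Augment In→A→B→Eg: bottleneck 2, flow now 11.
No augmenting path remains; maximum flow = 11.
By max-flow min-cut, the minimum cut capacity equals the max flow.
In the residual graph, reachable from In: {In}.
Min-cut edges: In→A (2), In→Eg (9); capacity 2 + 9 = 11.

11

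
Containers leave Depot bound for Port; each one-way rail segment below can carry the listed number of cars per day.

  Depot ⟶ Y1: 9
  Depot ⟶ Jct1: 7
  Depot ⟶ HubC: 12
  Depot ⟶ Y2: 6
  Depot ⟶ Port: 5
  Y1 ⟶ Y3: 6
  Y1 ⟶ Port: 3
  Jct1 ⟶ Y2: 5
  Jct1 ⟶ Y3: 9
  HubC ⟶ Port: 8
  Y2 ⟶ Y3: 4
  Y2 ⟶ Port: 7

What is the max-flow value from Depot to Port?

23

Augment Depot→Port: bottleneck 5, flow now 5.
Augment Depot→Y1→Port: bottleneck 3, flow now 8.
Augment Depot→HubC→Port: bottleneck 8, flow now 16.
Augment Depot→Y2→Port: bottleneck 6, flow now 22.
Augment Depot→Jct1→Y2→Port: bottleneck 1, flow now 23.
No augmenting path remains; maximum flow = 23.
In the residual graph, reachable from Depot: {Depot, Y1, Jct1, HubC, Y2, Y3}.
Min-cut edges: Depot→Port (5), Y1→Port (3), HubC→Port (8), Y2→Port (7); capacity 5 + 3 + 8 + 7 = 23.
This cut is saturated, so no flow can exceed 23.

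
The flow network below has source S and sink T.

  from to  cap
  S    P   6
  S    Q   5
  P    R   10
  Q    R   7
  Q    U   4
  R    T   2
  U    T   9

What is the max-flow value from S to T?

Augment S→P→R→T: bottleneck 2, flow now 2.
Augment S→Q→U→T: bottleneck 4, flow now 6.
No augmenting path remains; maximum flow = 6.
In the residual graph, reachable from S: {S, P, Q, R}.
Min-cut edges: Q→U (4), R→T (2); capacity 4 + 2 = 6.
This cut is saturated, so no flow can exceed 6.

6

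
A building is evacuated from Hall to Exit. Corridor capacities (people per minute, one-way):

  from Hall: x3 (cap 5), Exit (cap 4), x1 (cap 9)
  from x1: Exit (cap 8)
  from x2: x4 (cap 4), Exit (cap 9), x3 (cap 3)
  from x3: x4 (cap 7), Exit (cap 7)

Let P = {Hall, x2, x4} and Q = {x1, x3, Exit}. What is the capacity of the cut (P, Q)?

Edges leaving {Hall, x2, x4}: Hall→x1 (9), Hall→x3 (5), Hall→Exit (4), x2→x3 (3), x2→Exit (9).
Cut capacity = 9 + 5 + 4 + 3 + 9 = 30.

30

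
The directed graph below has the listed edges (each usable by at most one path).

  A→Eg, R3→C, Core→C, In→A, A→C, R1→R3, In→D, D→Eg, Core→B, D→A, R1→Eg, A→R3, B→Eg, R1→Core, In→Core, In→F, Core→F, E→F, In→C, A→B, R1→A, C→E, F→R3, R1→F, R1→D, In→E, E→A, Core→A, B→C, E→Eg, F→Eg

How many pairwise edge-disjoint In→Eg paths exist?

Assign every edge capacity 1; by Menger, the answer equals the max flow.
Path In→E→Eg (+1); total 1.
Path In→F→Eg (+1); total 2.
Path In→D→Eg (+1); total 3.
Path In→A→Eg (+1); total 4.
Path In→Core→B→Eg (+1); total 5.
No residual In→Eg path; max flow = 5.
Certifying cut of size 5: {A→Eg, B→Eg, E→Eg, F→Eg, In→D}.

5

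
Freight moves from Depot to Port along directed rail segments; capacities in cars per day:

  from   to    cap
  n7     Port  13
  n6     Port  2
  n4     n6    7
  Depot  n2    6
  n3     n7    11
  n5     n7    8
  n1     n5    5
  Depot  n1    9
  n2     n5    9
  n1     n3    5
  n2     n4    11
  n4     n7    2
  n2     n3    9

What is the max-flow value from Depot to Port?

Augment Depot→n1→n3→n7→Port: bottleneck 5, flow now 5.
Augment Depot→n1→n5→n7→Port: bottleneck 4, flow now 9.
Augment Depot→n2→n3→n7→Port: bottleneck 4, flow now 13.
Augment Depot→n2→n4→n6→Port: bottleneck 2, flow now 15.
No augmenting path remains; maximum flow = 15.
In the residual graph, reachable from Depot: {Depot}.
Min-cut edges: Depot→n1 (9), Depot→n2 (6); capacity 9 + 6 = 15.
This cut is saturated, so no flow can exceed 15.

15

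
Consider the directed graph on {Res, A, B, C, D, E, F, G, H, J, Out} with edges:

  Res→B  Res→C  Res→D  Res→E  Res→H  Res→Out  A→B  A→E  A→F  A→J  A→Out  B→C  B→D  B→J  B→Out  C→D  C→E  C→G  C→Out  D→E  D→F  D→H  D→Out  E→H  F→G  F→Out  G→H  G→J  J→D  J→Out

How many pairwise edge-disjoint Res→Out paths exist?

4

Assign every edge capacity 1; by Menger, the answer equals the max flow.
Path Res→Out (+1); total 1.
Path Res→B→Out (+1); total 2.
Path Res→C→Out (+1); total 3.
Path Res→D→Out (+1); total 4.
No residual Res→Out path; max flow = 4.
Certifying cut of size 4: {Res→B, Res→C, Res→D, Res→Out}.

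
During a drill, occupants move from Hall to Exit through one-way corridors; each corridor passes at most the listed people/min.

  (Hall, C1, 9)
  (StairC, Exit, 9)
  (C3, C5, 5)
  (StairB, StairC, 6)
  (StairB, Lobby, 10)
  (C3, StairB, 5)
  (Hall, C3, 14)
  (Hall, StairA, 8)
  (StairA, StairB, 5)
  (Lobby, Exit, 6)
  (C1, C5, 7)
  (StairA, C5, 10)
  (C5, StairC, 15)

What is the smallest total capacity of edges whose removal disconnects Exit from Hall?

15

Augment Hall→C3→StairB→StairC→Exit: bottleneck 5, flow now 5.
Augment Hall→C3→C5→StairC→Exit: bottleneck 4, flow now 9.
Augment Hall→StairA→StairB→Lobby→Exit: bottleneck 5, flow now 14.
Augment Hall→C3→C5→StairC→StairB→Lobby→Exit: bottleneck 1, flow now 15. (uses reverse residual edge)
No augmenting path remains; maximum flow = 15.
By max-flow min-cut, the minimum cut capacity equals the max flow.
In the residual graph, reachable from Hall: {Hall, C3, C1, StairA, StairB, C5, StairC, Lobby}.
Min-cut edges: StairC→Exit (9), Lobby→Exit (6); capacity 9 + 6 = 15.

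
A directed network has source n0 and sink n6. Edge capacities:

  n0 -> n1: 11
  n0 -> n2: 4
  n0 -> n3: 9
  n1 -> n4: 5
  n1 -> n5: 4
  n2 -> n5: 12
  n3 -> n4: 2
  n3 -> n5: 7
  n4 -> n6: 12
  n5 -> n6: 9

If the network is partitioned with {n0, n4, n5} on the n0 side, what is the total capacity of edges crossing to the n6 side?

Edges leaving {n0, n4, n5}: n0→n1 (11), n0→n2 (4), n0→n3 (9), n4→n6 (12), n5→n6 (9).
Cut capacity = 11 + 4 + 9 + 12 + 9 = 45.

45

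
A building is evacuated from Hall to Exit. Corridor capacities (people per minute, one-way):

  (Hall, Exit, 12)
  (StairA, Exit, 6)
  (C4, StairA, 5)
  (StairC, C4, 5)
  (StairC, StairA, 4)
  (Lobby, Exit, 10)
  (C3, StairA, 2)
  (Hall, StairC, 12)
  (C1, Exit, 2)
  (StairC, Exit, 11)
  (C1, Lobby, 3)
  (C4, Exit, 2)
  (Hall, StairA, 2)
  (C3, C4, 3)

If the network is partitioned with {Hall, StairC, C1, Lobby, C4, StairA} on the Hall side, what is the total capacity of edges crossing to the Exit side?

Edges leaving {Hall, StairC, C1, Lobby, C4, StairA}: Hall→Exit (12), StairC→Exit (11), C1→Exit (2), Lobby→Exit (10), C4→Exit (2), StairA→Exit (6).
Cut capacity = 12 + 11 + 2 + 10 + 2 + 6 = 43.

43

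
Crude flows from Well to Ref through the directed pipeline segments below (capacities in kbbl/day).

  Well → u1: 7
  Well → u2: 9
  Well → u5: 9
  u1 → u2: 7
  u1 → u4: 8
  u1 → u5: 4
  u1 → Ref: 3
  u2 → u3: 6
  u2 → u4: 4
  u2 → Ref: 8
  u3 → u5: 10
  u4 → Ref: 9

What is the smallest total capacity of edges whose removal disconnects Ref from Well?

Augment Well→u1→Ref: bottleneck 3, flow now 3.
Augment Well→u2→Ref: bottleneck 8, flow now 11.
Augment Well→u1→u4→Ref: bottleneck 4, flow now 15.
Augment Well→u2→u4→Ref: bottleneck 1, flow now 16.
No augmenting path remains; maximum flow = 16.
By max-flow min-cut, the minimum cut capacity equals the max flow.
In the residual graph, reachable from Well: {Well, u5}.
Min-cut edges: Well→u1 (7), Well→u2 (9); capacity 7 + 9 = 16.

16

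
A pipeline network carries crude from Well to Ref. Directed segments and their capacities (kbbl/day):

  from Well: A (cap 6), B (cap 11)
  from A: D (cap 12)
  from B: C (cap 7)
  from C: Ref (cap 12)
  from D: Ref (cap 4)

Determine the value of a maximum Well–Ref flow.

11

Augment Well→A→D→Ref: bottleneck 4, flow now 4.
Augment Well→B→C→Ref: bottleneck 7, flow now 11.
No augmenting path remains; maximum flow = 11.
In the residual graph, reachable from Well: {Well, A, B, D}.
Min-cut edges: B→C (7), D→Ref (4); capacity 7 + 4 = 11.
This cut is saturated, so no flow can exceed 11.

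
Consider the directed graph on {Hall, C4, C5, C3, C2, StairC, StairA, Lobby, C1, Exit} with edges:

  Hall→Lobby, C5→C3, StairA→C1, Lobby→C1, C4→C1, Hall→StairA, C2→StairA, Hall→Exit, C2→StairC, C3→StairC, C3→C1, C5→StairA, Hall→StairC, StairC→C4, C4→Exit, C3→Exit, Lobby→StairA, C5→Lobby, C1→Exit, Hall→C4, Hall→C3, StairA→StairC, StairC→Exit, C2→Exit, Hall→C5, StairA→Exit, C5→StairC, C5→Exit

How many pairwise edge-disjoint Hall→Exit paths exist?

7

Assign every edge capacity 1; by Menger, the answer equals the max flow.
Path Hall→Exit (+1); total 1.
Path Hall→C4→Exit (+1); total 2.
Path Hall→C5→Exit (+1); total 3.
Path Hall→C3→Exit (+1); total 4.
Path Hall→StairC→Exit (+1); total 5.
Path Hall→StairA→Exit (+1); total 6.
Path Hall→Lobby→C1→Exit (+1); total 7.
No residual Hall→Exit path; max flow = 7.
Certifying cut of size 7: {Hall→C3, Hall→C4, Hall→C5, Hall→Exit, Hall→Lobby, Hall→StairA, Hall→StairC}.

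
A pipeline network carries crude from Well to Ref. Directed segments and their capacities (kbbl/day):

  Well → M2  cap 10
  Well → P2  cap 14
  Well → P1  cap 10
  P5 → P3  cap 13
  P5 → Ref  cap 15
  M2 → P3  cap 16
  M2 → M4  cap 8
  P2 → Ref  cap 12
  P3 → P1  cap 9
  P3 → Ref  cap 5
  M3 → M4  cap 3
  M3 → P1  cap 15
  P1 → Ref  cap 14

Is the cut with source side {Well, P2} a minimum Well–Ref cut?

No — its capacity is 32, but the minimum cut has capacity 31.

Given cut capacity: 10 + 10 + 12 = 32.
Augment Well→P2→Ref: bottleneck 12, flow now 12.
Augment Well→P1→Ref: bottleneck 10, flow now 22.
Augment Well→M2→P3→Ref: bottleneck 5, flow now 27.
Augment Well→M2→P3→P1→Ref: bottleneck 4, flow now 31.
No augmenting path remains; maximum flow = 31.
In the residual graph, reachable from Well: {Well, M2, P2, P3, M4, P1}.
Min-cut edges: P2→Ref (12), P3→Ref (5), P1→Ref (14); capacity 12 + 5 + 14 = 31.
Cut capacity 32 exceeds the max flow 31, so it is not minimum.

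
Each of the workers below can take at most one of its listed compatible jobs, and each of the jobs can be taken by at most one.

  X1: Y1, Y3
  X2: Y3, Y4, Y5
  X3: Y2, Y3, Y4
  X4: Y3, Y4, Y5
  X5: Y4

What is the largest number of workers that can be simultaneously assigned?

5

Unit-capacity flow: source→left, listed edges, right→sink; max matching = max flow.
Augmenting path X1→Y1 (+1); matched 1.
Augmenting path X2→Y3 (+1); matched 2.
Augmenting path X3→Y2 (+1); matched 3.
Augmenting path X4→Y4 (+1); matched 4.
Augmenting path X5→Y4→X4→Y5 (+1); matched 5.
No augmenting path remains; maximum matching = 5.
König certificate: {X1, X2, X3, X4, X5} is a vertex cover of size 5 (every listed pair touches it), so no matching can be larger.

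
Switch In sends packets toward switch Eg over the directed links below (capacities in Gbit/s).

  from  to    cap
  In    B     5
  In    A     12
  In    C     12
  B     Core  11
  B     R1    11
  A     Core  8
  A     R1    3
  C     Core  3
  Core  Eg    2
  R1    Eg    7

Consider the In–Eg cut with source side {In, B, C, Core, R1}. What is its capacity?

21

Edges leaving {In, B, C, Core, R1}: In→A (12), Core→Eg (2), R1→Eg (7).
Cut capacity = 12 + 2 + 7 = 21.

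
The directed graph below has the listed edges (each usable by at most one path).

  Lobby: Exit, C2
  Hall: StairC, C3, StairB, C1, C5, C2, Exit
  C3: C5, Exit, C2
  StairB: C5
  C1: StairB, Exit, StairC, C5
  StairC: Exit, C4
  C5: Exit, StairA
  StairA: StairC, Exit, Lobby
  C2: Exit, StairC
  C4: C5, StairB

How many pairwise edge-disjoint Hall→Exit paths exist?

7

Assign every edge capacity 1; by Menger, the answer equals the max flow.
Path Hall→Exit (+1); total 1.
Path Hall→C1→Exit (+1); total 2.
Path Hall→C3→Exit (+1); total 3.
Path Hall→C2→Exit (+1); total 4.
Path Hall→C5→Exit (+1); total 5.
Path Hall→StairC→Exit (+1); total 6.
Path Hall→StairB→C5→StairA→Exit (+1); total 7.
No residual Hall→Exit path; max flow = 7.
Certifying cut of size 7: {Hall→C1, Hall→C2, Hall→C3, Hall→C5, Hall→Exit, Hall→StairB, Hall→StairC}.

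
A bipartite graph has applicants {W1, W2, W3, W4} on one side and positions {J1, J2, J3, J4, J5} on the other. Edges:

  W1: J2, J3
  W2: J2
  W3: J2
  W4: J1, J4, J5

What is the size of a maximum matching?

3

Unit-capacity flow: source→left, listed edges, right→sink; max matching = max flow.
Augmenting path W1→J2 (+1); matched 1.
Augmenting path W4→J1 (+1); matched 2.
Augmenting path W2→J2→W1→J3 (+1); matched 3.
No augmenting path remains; maximum matching = 3.
König certificate: {W1, W4, J2} is a vertex cover of size 3 (every listed pair touches it), so no matching can be larger.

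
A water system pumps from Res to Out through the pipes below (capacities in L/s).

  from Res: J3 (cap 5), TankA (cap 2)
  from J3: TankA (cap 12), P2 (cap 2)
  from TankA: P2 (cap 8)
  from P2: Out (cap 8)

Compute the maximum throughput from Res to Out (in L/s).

7

Augment Res→J3→P2→Out: bottleneck 2, flow now 2.
Augment Res→TankA→P2→Out: bottleneck 2, flow now 4.
Augment Res→J3→TankA→P2→Out: bottleneck 3, flow now 7.
No augmenting path remains; maximum flow = 7.
In the residual graph, reachable from Res: {Res}.
Min-cut edges: Res→J3 (5), Res→TankA (2); capacity 5 + 2 = 7.
This cut is saturated, so no flow can exceed 7.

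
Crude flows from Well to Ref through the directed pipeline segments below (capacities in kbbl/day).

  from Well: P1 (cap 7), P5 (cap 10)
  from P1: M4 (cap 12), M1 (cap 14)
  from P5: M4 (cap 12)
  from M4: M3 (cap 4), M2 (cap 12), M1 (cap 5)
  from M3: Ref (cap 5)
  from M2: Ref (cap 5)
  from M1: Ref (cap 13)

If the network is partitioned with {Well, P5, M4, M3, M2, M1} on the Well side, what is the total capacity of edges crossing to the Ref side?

Edges leaving {Well, P5, M4, M3, M2, M1}: Well→P1 (7), M3→Ref (5), M2→Ref (5), M1→Ref (13).
Cut capacity = 7 + 5 + 5 + 13 = 30.

30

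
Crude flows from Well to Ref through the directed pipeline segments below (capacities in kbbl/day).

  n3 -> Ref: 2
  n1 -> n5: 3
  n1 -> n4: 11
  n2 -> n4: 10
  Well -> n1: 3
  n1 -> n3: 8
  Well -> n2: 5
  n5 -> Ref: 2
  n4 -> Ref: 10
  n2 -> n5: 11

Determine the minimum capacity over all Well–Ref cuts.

Augment Well→n1→n3→Ref: bottleneck 2, flow now 2.
Augment Well→n1→n4→Ref: bottleneck 1, flow now 3.
Augment Well→n2→n4→Ref: bottleneck 5, flow now 8.
No augmenting path remains; maximum flow = 8.
By max-flow min-cut, the minimum cut capacity equals the max flow.
In the residual graph, reachable from Well: {Well}.
Min-cut edges: Well→n1 (3), Well→n2 (5); capacity 3 + 5 = 8.

8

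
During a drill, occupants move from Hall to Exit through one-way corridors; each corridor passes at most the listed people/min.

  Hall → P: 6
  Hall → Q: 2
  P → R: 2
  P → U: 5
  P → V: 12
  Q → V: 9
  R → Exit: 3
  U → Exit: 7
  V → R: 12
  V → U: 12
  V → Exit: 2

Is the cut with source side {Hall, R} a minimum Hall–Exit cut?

Given cut capacity: 6 + 2 + 3 = 11.
Augment Hall→P→R→Exit: bottleneck 2, flow now 2.
Augment Hall→P→U→Exit: bottleneck 4, flow now 6.
Augment Hall→Q→V→Exit: bottleneck 2, flow now 8.
No augmenting path remains; maximum flow = 8.
In the residual graph, reachable from Hall: {Hall}.
Min-cut edges: Hall→P (6), Hall→Q (2); capacity 6 + 2 = 8.
Cut capacity 11 exceeds the max flow 8, so it is not minimum.

No — its capacity is 11, but the minimum cut has capacity 8.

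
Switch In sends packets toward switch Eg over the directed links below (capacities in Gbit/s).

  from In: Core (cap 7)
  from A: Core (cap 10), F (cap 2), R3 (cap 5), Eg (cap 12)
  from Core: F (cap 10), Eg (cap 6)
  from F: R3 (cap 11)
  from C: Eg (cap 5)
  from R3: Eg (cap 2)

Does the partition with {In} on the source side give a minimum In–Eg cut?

Yes — it is a minimum cut (capacity 7).

Given cut capacity: 7 = 7.
Augment In→Core→Eg: bottleneck 6, flow now 6.
Augment In→Core→F→R3→Eg: bottleneck 1, flow now 7.
No augmenting path remains; maximum flow = 7.
Cut capacity 7 equals the max flow, so it is a minimum cut.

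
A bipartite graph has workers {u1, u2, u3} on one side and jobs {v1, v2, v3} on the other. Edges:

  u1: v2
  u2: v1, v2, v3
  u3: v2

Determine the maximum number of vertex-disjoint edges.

2

Unit-capacity flow: source→left, listed edges, right→sink; max matching = max flow.
Augmenting path u1→v2 (+1); matched 1.
Augmenting path u2→v1 (+1); matched 2.
No augmenting path remains; maximum matching = 2.
König certificate: {u2, v2} is a vertex cover of size 2 (every listed pair touches it), so no matching can be larger.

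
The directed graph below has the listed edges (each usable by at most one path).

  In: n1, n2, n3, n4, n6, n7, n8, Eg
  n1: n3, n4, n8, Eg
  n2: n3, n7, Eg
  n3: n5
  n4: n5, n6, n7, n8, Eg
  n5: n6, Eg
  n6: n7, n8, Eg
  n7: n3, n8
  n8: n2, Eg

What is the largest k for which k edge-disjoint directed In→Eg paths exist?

Assign every edge capacity 1; by Menger, the answer equals the max flow.
Path In→Eg (+1); total 1.
Path In→n1→Eg (+1); total 2.
Path In→n2→Eg (+1); total 3.
Path In→n4→Eg (+1); total 4.
Path In→n6→Eg (+1); total 5.
Path In→n8→Eg (+1); total 6.
Path In→n3→n5→Eg (+1); total 7.
No residual In→Eg path; max flow = 7.
Certifying cut of size 7: {In→Eg, In→n1, In→n4, In→n6, n2→Eg, n3→n5, n8→Eg}.

7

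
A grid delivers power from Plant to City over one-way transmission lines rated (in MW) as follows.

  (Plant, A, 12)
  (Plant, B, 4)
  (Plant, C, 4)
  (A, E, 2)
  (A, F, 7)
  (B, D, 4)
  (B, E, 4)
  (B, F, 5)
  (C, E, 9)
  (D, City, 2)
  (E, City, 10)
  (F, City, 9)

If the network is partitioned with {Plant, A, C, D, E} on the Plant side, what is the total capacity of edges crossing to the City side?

23

Edges leaving {Plant, A, C, D, E}: Plant→B (4), A→F (7), D→City (2), E→City (10).
Cut capacity = 4 + 7 + 2 + 10 = 23.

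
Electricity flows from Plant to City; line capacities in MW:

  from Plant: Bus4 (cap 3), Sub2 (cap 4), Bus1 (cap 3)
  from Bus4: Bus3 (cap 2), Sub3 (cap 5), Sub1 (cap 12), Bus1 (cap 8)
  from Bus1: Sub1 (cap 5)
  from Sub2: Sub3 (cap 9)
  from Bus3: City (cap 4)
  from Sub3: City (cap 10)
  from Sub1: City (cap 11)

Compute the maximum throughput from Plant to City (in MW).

Augment Plant→Bus4→Bus3→City: bottleneck 2, flow now 2.
Augment Plant→Bus4→Sub3→City: bottleneck 1, flow now 3.
Augment Plant→Bus1→Sub1→City: bottleneck 3, flow now 6.
Augment Plant→Sub2→Sub3→City: bottleneck 4, flow now 10.
No augmenting path remains; maximum flow = 10.
In the residual graph, reachable from Plant: {Plant}.
Min-cut edges: Plant→Bus4 (3), Plant→Bus1 (3), Plant→Sub2 (4); capacity 3 + 3 + 4 = 10.
This cut is saturated, so no flow can exceed 10.

10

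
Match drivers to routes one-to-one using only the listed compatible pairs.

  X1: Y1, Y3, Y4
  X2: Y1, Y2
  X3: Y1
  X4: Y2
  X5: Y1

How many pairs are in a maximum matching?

3

Unit-capacity flow: source→left, listed edges, right→sink; max matching = max flow.
Augmenting path X1→Y1 (+1); matched 1.
Augmenting path X2→Y2 (+1); matched 2.
Augmenting path X3→Y1→X1→Y3 (+1); matched 3.
No augmenting path remains; maximum matching = 3.
König certificate: {X1, Y1, Y2} is a vertex cover of size 3 (every listed pair touches it), so no matching can be larger.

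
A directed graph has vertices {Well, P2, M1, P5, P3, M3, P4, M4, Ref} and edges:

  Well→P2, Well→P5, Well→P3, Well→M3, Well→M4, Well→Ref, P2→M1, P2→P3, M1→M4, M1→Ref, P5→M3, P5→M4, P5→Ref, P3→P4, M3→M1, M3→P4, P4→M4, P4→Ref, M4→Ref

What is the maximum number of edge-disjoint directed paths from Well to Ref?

Assign every edge capacity 1; by Menger, the answer equals the max flow.
Path Well→Ref (+1); total 1.
Path Well→P5→Ref (+1); total 2.
Path Well→M4→Ref (+1); total 3.
Path Well→P2→M1→Ref (+1); total 4.
Path Well→P3→P4→Ref (+1); total 5.
No residual Well→Ref path; max flow = 5.
Certifying cut of size 5: {M1→Ref, M4→Ref, P4→Ref, Well→P5, Well→Ref}.

5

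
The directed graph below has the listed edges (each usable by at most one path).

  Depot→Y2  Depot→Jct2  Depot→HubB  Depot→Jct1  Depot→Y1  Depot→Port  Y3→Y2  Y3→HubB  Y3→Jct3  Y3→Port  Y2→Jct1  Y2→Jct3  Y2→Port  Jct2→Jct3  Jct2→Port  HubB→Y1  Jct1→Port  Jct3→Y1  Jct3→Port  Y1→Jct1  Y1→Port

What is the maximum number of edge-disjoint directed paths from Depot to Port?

Assign every edge capacity 1; by Menger, the answer equals the max flow.
Path Depot→Port (+1); total 1.
Path Depot→Y2→Port (+1); total 2.
Path Depot→Jct2→Port (+1); total 3.
Path Depot→Jct1→Port (+1); total 4.
Path Depot→Y1→Port (+1); total 5.
No residual Depot→Port path; max flow = 5.
Certifying cut of size 5: {Depot→Jct2, Depot→Port, Depot→Y2, Jct1→Port, Y1→Port}.

5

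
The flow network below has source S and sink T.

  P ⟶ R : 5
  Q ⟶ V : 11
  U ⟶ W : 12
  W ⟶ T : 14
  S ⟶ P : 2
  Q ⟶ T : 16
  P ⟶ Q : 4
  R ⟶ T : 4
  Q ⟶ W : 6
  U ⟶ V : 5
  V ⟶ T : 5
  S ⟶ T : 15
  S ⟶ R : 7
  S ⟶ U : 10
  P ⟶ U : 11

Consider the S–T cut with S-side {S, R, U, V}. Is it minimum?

Given cut capacity: 2 + 15 + 4 + 12 + 5 = 38.
Augment S→T: bottleneck 15, flow now 15.
Augment S→R→T: bottleneck 4, flow now 19.
Augment S→P→Q→T: bottleneck 2, flow now 21.
Augment S→U→V→T: bottleneck 5, flow now 26.
Augment S→U→W→T: bottleneck 5, flow now 31.
No augmenting path remains; maximum flow = 31.
In the residual graph, reachable from S: {S, R}.
Min-cut edges: S→P (2), S→U (10), S→T (15), R→T (4); capacity 2 + 10 + 15 + 4 = 31.
Cut capacity 38 exceeds the max flow 31, so it is not minimum.

No — its capacity is 38, but the minimum cut has capacity 31.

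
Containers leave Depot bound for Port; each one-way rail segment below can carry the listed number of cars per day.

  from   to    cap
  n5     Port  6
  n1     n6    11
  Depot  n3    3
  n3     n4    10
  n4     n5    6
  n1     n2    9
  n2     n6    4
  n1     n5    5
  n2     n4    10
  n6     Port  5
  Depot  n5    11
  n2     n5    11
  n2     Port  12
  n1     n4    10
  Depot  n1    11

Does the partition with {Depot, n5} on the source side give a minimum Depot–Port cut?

Given cut capacity: 11 + 3 + 6 = 20.
Augment Depot→n5→Port: bottleneck 6, flow now 6.
Augment Depot→n1→n2→Port: bottleneck 9, flow now 15.
Augment Depot→n1→n6→Port: bottleneck 2, flow now 17.
No augmenting path remains; maximum flow = 17.
In the residual graph, reachable from Depot: {Depot, n3, n4, n5}.
Min-cut edges: Depot→n1 (11), n5→Port (6); capacity 11 + 6 = 17.
Cut capacity 20 exceeds the max flow 17, so it is not minimum.

No — its capacity is 20, but the minimum cut has capacity 17.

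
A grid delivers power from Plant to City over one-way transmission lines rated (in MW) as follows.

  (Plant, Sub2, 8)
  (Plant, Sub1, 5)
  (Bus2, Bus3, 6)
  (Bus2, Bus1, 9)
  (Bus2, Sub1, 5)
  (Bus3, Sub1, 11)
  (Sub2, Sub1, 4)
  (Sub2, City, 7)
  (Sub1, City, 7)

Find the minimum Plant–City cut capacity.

13

Augment Plant→Sub2→City: bottleneck 7, flow now 7.
Augment Plant→Sub1→City: bottleneck 5, flow now 12.
Augment Plant→Sub2→Sub1→City: bottleneck 1, flow now 13.
No augmenting path remains; maximum flow = 13.
By max-flow min-cut, the minimum cut capacity equals the max flow.
In the residual graph, reachable from Plant: {Plant}.
Min-cut edges: Plant→Sub2 (8), Plant→Sub1 (5); capacity 8 + 5 = 13.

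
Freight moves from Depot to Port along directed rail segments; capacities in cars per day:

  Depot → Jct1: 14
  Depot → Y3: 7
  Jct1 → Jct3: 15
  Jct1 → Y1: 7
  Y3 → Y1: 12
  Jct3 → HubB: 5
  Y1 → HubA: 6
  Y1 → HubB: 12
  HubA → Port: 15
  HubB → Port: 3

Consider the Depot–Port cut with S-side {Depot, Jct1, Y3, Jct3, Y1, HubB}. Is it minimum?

Given cut capacity: 6 + 3 = 9.
Augment Depot→Jct1→Jct3→HubB→Port: bottleneck 3, flow now 3.
Augment Depot→Jct1→Y1→HubA→Port: bottleneck 6, flow now 9.
No augmenting path remains; maximum flow = 9.
Cut capacity 9 equals the max flow, so it is a minimum cut.

Yes — it is a minimum cut (capacity 9).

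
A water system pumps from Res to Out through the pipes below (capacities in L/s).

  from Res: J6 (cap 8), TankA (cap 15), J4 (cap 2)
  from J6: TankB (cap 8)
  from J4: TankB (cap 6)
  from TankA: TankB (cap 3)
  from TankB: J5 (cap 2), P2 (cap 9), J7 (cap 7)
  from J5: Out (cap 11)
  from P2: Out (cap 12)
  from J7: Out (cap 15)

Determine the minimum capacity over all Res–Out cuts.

13

Augment Res→J6→TankB→J5→Out: bottleneck 2, flow now 2.
Augment Res→J6→TankB→P2→Out: bottleneck 6, flow now 8.
Augment Res→J4→TankB→P2→Out: bottleneck 2, flow now 10.
Augment Res→TankA→TankB→P2→Out: bottleneck 1, flow now 11.
Augment Res→TankA→TankB→J7→Out: bottleneck 2, flow now 13.
No augmenting path remains; maximum flow = 13.
By max-flow min-cut, the minimum cut capacity equals the max flow.
In the residual graph, reachable from Res: {Res, TankA}.
Min-cut edges: Res→J6 (8), Res→J4 (2), TankA→TankB (3); capacity 8 + 2 + 3 = 13.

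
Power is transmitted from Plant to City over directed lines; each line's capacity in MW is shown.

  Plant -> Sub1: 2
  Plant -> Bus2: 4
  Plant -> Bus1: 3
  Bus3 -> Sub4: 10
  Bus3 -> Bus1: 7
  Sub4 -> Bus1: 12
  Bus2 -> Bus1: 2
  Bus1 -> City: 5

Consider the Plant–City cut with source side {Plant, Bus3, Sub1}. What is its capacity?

Edges leaving {Plant, Bus3, Sub1}: Plant→Bus2 (4), Plant→Bus1 (3), Bus3→Sub4 (10), Bus3→Bus1 (7).
Cut capacity = 4 + 3 + 10 + 7 = 24.

24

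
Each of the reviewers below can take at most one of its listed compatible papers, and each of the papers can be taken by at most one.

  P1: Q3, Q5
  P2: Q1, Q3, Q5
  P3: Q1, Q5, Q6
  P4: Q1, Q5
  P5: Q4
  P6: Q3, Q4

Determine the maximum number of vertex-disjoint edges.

5

Unit-capacity flow: source→left, listed edges, right→sink; max matching = max flow.
Augmenting path P1→Q3 (+1); matched 1.
Augmenting path P2→Q1 (+1); matched 2.
Augmenting path P3→Q5 (+1); matched 3.
Augmenting path P5→Q4 (+1); matched 4.
Augmenting path P4→Q5→P3→Q6 (+1); matched 5.
No augmenting path remains; maximum matching = 5.
König certificate: {P3, Q1, Q3, Q4, Q5} is a vertex cover of size 5 (every listed pair touches it), so no matching can be larger.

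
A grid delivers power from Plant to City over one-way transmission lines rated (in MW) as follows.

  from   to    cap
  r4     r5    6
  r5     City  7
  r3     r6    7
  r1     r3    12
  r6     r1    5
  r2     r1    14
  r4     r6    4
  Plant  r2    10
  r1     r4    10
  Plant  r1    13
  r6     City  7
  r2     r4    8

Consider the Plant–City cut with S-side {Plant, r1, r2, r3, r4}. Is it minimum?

No — its capacity is 17, but the minimum cut has capacity 13.

Given cut capacity: 7 + 6 + 4 = 17.
Augment Plant→r1→r3→r6→City: bottleneck 7, flow now 7.
Augment Plant→r1→r4→r5→City: bottleneck 6, flow now 13.
No augmenting path remains; maximum flow = 13.
In the residual graph, reachable from Plant: {Plant, r1, r2, r3, r4, r6}.
Min-cut edges: r4→r5 (6), r6→City (7); capacity 6 + 7 = 13.
Cut capacity 17 exceeds the max flow 13, so it is not minimum.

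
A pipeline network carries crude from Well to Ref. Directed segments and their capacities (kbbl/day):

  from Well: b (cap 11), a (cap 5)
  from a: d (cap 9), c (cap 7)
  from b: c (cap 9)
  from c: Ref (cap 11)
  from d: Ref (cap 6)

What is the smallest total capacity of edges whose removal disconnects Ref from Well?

14

Augment Well→a→c→Ref: bottleneck 5, flow now 5.
Augment Well→b→c→Ref: bottleneck 6, flow now 11.
Augment Well→b→c→a→d→Ref: bottleneck 3, flow now 14. (uses reverse residual edge)
No augmenting path remains; maximum flow = 14.
By max-flow min-cut, the minimum cut capacity equals the max flow.
In the residual graph, reachable from Well: {Well, b}.
Min-cut edges: Well→a (5), b→c (9); capacity 5 + 9 = 14.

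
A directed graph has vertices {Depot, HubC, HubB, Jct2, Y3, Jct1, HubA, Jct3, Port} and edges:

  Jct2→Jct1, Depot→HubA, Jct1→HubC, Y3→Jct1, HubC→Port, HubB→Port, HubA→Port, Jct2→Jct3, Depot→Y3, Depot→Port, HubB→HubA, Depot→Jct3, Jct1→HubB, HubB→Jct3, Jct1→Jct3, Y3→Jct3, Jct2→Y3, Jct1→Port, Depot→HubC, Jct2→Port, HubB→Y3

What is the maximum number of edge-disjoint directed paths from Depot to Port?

Assign every edge capacity 1; by Menger, the answer equals the max flow.
Path Depot→Port (+1); total 1.
Path Depot→HubC→Port (+1); total 2.
Path Depot→HubA→Port (+1); total 3.
Path Depot→Y3→Jct1→Port (+1); total 4.
No residual Depot→Port path; max flow = 4.
Certifying cut of size 4: {Depot→HubA, Depot→HubC, Depot→Port, Depot→Y3}.

4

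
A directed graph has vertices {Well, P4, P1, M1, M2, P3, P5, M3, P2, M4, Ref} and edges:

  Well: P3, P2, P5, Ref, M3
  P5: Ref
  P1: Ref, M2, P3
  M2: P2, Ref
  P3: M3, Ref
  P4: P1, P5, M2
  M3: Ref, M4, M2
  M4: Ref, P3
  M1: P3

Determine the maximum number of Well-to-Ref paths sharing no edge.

4

Assign every edge capacity 1; by Menger, the answer equals the max flow.
Path Well→Ref (+1); total 1.
Path Well→P3→Ref (+1); total 2.
Path Well→P5→Ref (+1); total 3.
Path Well→M3→Ref (+1); total 4.
No residual Well→Ref path; max flow = 4.
Certifying cut of size 4: {Well→M3, Well→P3, Well→P5, Well→Ref}.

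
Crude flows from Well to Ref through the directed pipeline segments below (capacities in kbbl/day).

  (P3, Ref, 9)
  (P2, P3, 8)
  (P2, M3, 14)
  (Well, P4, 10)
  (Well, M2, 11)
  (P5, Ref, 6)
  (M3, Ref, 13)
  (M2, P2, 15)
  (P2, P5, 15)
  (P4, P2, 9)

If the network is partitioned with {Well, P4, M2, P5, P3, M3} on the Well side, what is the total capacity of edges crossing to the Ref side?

52

Edges leaving {Well, P4, M2, P5, P3, M3}: P4→P2 (9), M2→P2 (15), P5→Ref (6), P3→Ref (9), M3→Ref (13).
Cut capacity = 9 + 15 + 6 + 9 + 13 = 52.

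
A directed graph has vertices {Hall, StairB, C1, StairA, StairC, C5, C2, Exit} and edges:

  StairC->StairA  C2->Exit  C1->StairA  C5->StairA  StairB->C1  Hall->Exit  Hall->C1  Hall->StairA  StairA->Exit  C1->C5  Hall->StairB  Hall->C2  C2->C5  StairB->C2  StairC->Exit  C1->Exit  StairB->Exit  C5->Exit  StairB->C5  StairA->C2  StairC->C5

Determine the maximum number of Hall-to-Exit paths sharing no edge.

5

Assign every edge capacity 1; by Menger, the answer equals the max flow.
Path Hall→Exit (+1); total 1.
Path Hall→StairB→Exit (+1); total 2.
Path Hall→C1→Exit (+1); total 3.
Path Hall→StairA→Exit (+1); total 4.
Path Hall→C2→Exit (+1); total 5.
No residual Hall→Exit path; max flow = 5.
Certifying cut of size 5: {Hall→C1, Hall→C2, Hall→Exit, Hall→StairA, Hall→StairB}.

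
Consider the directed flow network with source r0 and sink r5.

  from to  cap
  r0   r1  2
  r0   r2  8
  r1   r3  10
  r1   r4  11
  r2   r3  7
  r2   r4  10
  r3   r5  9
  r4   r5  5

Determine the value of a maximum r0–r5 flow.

Augment r0→r1→r3→r5: bottleneck 2, flow now 2.
Augment r0→r2→r3→r5: bottleneck 7, flow now 9.
Augment r0→r2→r4→r5: bottleneck 1, flow now 10.
No augmenting path remains; maximum flow = 10.
In the residual graph, reachable from r0: {r0}.
Min-cut edges: r0→r1 (2), r0→r2 (8); capacity 2 + 8 = 10.
This cut is saturated, so no flow can exceed 10.

10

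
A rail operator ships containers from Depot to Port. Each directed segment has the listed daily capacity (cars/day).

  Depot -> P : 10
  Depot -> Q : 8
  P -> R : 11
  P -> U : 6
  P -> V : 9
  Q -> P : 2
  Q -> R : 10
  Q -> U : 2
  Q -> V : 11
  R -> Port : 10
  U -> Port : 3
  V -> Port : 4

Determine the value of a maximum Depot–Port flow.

17

Augment Depot→P→R→Port: bottleneck 10, flow now 10.
Augment Depot→Q→U→Port: bottleneck 2, flow now 12.
Augment Depot→Q→V→Port: bottleneck 4, flow now 16.
Augment Depot→Q→P→U→Port: bottleneck 1, flow now 17.
No augmenting path remains; maximum flow = 17.
In the residual graph, reachable from Depot: {Depot, P, Q, R, U, V}.
Min-cut edges: R→Port (10), U→Port (3), V→Port (4); capacity 10 + 3 + 4 = 17.
This cut is saturated, so no flow can exceed 17.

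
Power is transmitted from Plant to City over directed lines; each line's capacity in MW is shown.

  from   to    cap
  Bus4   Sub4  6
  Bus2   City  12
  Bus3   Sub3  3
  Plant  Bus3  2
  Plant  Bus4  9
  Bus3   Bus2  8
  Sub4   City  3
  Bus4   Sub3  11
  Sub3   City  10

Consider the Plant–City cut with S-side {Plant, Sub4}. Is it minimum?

No — its capacity is 14, but the minimum cut has capacity 11.

Given cut capacity: 2 + 9 + 3 = 14.
Augment Plant→Bus3→Sub3→City: bottleneck 2, flow now 2.
Augment Plant→Bus4→Sub3→City: bottleneck 8, flow now 10.
Augment Plant→Bus4→Sub4→City: bottleneck 1, flow now 11.
No augmenting path remains; maximum flow = 11.
In the residual graph, reachable from Plant: {Plant}.
Min-cut edges: Plant→Bus3 (2), Plant→Bus4 (9); capacity 2 + 9 = 11.
Cut capacity 14 exceeds the max flow 11, so it is not minimum.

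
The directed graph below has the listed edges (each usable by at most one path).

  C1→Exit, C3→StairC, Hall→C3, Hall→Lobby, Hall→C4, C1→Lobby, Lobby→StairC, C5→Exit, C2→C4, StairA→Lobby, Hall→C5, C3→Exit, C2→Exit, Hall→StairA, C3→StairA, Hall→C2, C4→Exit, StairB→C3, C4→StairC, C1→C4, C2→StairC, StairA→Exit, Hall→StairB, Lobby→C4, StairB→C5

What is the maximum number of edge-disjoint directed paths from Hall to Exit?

Assign every edge capacity 1; by Menger, the answer equals the max flow.
Path Hall→C4→Exit (+1); total 1.
Path Hall→C3→Exit (+1); total 2.
Path Hall→C2→Exit (+1); total 3.
Path Hall→StairA→Exit (+1); total 4.
Path Hall→C5→Exit (+1); total 5.
No residual Hall→Exit path; max flow = 5.
Certifying cut of size 5: {C3→Exit, C4→Exit, C5→Exit, Hall→C2, StairA→Exit}.

5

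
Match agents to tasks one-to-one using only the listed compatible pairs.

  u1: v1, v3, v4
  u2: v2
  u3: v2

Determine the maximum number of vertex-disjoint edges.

2

Unit-capacity flow: source→left, listed edges, right→sink; max matching = max flow.
Augmenting path u1→v1 (+1); matched 1.
Augmenting path u2→v2 (+1); matched 2.
No augmenting path remains; maximum matching = 2.
König certificate: {u1, v2} is a vertex cover of size 2 (every listed pair touches it), so no matching can be larger.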